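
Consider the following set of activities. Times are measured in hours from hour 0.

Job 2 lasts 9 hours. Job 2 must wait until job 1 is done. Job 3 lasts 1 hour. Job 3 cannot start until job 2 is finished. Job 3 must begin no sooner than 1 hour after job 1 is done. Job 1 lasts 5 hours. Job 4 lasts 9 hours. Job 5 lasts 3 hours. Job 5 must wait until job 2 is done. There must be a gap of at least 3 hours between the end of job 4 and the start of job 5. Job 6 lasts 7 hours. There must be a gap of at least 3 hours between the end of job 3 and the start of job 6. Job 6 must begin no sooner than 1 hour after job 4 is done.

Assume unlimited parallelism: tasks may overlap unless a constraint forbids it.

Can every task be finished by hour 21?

No

Job 4 can start immediately at hour 0; it finishes at hour 9.
Nothing blocks job 1, so it runs from hour 0 to hour 5.
After job 1 (finishes hour 5), job 2 can start at hour 5 and finishes at hour 14.
Job 5 cannot start until job 2 (finishes hour 14); job 4 (finishes hour 9, plus 3-hour gap → hour 12). The controlling bound is hour 14, so job 5 finishes at 14 + 3 = hour 17.
For job 3: job 2 (finishes hour 14); job 1 (finishes hour 5, plus 1-hour gap → hour 6). Taking the maximum gives a start of hour 14, and it finishes at 14 + 1 = hour 15.
Job 6 cannot start until job 3 (finishes hour 15, plus 3-hour gap → hour 18); job 4 (finishes hour 9, plus 1-hour gap → hour 10). The controlling bound is hour 18, so job 6 finishes at 18 + 7 = hour 25.
The earliest everything can be done is hour 25, which is after the deadline of 21, so it is not possible.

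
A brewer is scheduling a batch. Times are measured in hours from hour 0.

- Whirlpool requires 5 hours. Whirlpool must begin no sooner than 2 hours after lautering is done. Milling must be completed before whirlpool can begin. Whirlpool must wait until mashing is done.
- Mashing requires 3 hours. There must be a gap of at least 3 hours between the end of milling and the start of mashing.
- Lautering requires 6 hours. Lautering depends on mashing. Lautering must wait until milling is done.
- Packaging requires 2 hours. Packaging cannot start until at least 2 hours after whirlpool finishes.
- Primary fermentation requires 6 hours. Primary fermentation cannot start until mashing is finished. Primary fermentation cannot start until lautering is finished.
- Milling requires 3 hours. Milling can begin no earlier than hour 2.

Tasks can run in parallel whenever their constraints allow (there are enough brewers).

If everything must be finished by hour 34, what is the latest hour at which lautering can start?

Nothing follows packaging; the deadline of hour 34 is its only limit. It must start by 34 − 2 = hour 32.
Whirlpool must finish before packaging (must start by hour 32, minus 2-hour gap → hour 30). With a 5-hour duration, whirlpool must start by 30 − 5 = hour 25.
Primary fermentation has no dependents, so it just needs to finish by hour 34. Starting by 34 − 6 = hour 28 achieves that.
Lautering feeds whirlpool (must start by hour 25, minus 2-hour gap → hour 23); primary fermentation (must start by hour 28). Taking the minimum, lautering must finish by hour 23 and start by 23 − 6 = hour 17.

17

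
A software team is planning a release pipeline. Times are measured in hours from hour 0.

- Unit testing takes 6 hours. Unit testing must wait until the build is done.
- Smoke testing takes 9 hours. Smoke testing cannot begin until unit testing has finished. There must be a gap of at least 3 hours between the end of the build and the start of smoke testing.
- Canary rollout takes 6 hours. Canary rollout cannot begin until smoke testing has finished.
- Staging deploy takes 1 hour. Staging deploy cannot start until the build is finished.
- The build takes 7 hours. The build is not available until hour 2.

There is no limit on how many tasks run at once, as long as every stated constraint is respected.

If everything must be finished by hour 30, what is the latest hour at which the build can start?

Canary rollout must finish by hour 30; it takes 6 hours, so it must start by 30 − 6 = hour 24.
Since canary rollout (must start by hour 24) depends on it, smoke testing must finish by hour 24. Backing off its 9-hour duration gives a latest start of hour 15.
Unit testing feeds into smoke testing (must start by hour 15); so unit testing must finish by hour 15 and therefore start by hour 9.
Staging deploy has no dependents, so it just needs to finish by hour 30. Starting by 30 − 1 = hour 29 achieves that.
The build feeds unit testing (must start by hour 9); staging deploy (must start by hour 29); smoke testing (must start by hour 15, minus 3-hour gap → hour 12). Taking the minimum, the build must finish by hour 9 and start by 9 − 7 = hour 2.

2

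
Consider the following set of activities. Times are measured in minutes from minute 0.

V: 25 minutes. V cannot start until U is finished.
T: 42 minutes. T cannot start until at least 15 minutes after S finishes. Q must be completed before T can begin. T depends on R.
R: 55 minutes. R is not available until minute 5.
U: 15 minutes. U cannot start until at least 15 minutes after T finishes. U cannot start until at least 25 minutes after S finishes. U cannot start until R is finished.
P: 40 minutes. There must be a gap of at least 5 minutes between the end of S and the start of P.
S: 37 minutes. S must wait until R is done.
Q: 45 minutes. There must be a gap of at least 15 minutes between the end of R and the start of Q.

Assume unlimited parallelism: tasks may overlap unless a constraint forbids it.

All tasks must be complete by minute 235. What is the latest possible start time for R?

V must finish by minute 235; it takes 25 minutes, so it must start by 235 − 25 = minute 210.
U must finish before V (must start by minute 210). With a 15-minute duration, U must start by 210 − 15 = minute 195.
T must finish before U (must start by minute 195, minus 15-minute gap → minute 180). With a 42-minute duration, T must start by 180 − 42 = minute 138.
Since T (must start by minute 138) depends on it, Q must finish by minute 138. Backing off its 45-minute duration gives a latest start of minute 93.
Nothing follows P; the deadline of minute 235 is its only limit. It must start by 235 − 40 = minute 195.
S feeds P (must start by minute 195, minus 5-minute gap → minute 190); T (must start by minute 138, minus 15-minute gap → minute 123); U (must start by minute 195, minus 25-minute gap → minute 170). Taking the minimum, S must finish by minute 123 and start by 123 − 37 = minute 86.
R must finish in time for Q (must start by minute 93, minus 15-minute gap → minute 78); S (must start by minute 86); T (must start by minute 138); U (must start by minute 195). The tightest is minute 78, so R must start by 78 − 55 = minute 23.

23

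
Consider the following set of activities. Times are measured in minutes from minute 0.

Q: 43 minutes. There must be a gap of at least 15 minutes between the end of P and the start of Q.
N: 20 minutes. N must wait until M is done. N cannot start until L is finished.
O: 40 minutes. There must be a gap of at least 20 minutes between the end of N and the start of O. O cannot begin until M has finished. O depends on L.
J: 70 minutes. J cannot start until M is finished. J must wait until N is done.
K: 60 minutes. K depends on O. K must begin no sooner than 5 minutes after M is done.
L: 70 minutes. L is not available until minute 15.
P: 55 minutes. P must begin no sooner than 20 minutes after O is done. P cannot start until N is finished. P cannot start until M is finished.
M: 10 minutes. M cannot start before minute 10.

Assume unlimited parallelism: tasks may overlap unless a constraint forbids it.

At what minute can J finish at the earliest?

M waits on its own release at minute 10, so it starts at minute 10 and finishes at 10 + 10 = minute 20.
After its own release at minute 15, L can start at minute 15 and finishes at minute 85.
N cannot start until M (finishes minute 20); L (finishes minute 85). The controlling bound is minute 85, so N finishes at 85 + 20 = minute 105.
J needs all of M (finishes minute 20); N (finishes minute 105). That puts its earliest start at minute 105; it finishes at 105 + 70 = minute 175.

175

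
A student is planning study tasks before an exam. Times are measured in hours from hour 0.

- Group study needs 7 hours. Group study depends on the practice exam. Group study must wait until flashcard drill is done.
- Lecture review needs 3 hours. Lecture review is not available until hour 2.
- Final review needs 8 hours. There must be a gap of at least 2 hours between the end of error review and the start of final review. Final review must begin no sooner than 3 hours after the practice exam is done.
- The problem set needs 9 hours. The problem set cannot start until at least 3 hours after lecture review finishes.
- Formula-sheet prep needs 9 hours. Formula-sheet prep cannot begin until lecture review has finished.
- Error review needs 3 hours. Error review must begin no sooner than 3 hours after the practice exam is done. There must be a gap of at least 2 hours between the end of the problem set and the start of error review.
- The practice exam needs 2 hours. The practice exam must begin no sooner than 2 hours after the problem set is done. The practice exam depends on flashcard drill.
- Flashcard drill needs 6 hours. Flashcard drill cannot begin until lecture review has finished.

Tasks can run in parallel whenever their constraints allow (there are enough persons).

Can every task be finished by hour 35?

Lecture review cannot begin until its own release at hour 2. It runs from hour 2 to 2 + 3 = hour 5.
Formula-sheet prep cannot begin until lecture review (finishes hour 5). It runs from hour 5 to 5 + 9 = hour 14.
Flashcard drill waits on lecture review (finishes hour 5), so it starts at hour 5 and finishes at 5 + 6 = hour 11.
The problem set waits on lecture review (finishes hour 5, plus 3-hour gap → hour 8), so it starts at hour 8 and finishes at 8 + 9 = hour 17.
The practice exam has to wait for the problem set (finishes hour 17, plus 2-hour gap → hour 19); flashcard drill (finishes hour 11). The latest of these is hour 19, so the practice exam runs hour 19 to 19 + 2 = hour 21.
Group study has to wait for the practice exam (finishes hour 21); flashcard drill (finishes hour 11). The latest of these is hour 21, so group study runs hour 21 to 21 + 7 = hour 28.
For error review: the practice exam (finishes hour 21, plus 3-hour gap → hour 24); the problem set (finishes hour 17, plus 2-hour gap → hour 19). Taking the maximum gives a start of hour 24, and it finishes at 24 + 3 = hour 27.
Final review has to wait for error review (finishes hour 27, plus 2-hour gap → hour 29); the practice exam (finishes hour 21, plus 3-hour gap → hour 24). The latest of these is hour 29, so final review runs hour 29 to 29 + 8 = hour 37.
The earliest everything can be done is hour 37, which is after the deadline of 35, so it is not possible.

No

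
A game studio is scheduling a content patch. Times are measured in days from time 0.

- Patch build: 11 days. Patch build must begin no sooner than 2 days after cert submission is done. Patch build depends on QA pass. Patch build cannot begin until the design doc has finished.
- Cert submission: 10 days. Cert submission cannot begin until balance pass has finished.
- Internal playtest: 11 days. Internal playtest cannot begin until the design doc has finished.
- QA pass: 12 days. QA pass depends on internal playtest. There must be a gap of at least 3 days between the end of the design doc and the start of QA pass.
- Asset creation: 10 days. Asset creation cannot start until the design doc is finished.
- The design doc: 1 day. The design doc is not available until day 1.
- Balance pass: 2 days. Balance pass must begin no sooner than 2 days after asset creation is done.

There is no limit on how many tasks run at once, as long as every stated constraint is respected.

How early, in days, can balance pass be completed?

16

The design doc cannot begin until its own release at day 1. It runs from day 1 to 1 + 1 = day 2.
Asset creation cannot begin until the design doc (finishes day 2). It runs from day 2 to 2 + 10 = day 12.
After asset creation (finishes day 12, plus 2-day gap → day 14), balance pass can start at day 14 and finishes at day 16.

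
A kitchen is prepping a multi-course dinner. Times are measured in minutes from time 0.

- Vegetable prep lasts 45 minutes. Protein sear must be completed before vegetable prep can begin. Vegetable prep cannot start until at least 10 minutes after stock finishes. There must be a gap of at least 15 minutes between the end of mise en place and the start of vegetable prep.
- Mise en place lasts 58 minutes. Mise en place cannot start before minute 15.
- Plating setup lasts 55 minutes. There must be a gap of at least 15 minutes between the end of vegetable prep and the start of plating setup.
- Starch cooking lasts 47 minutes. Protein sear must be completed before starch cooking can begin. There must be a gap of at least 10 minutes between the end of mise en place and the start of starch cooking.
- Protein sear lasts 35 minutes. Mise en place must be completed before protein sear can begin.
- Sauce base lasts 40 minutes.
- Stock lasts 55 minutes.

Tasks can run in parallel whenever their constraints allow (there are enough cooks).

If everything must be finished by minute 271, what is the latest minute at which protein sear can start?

Plating setup has no dependents, so it just needs to finish by minute 271. Starting by 271 − 55 = minute 216 achieves that.
Vegetable prep has to be done before plating setup (must start by minute 216, minus 15-minute gap → minute 201). That means finishing by minute 201, i.e. starting by 201 − 45 = minute 156.
Starch cooking must finish by minute 271; it takes 47 minutes, so it must start by 271 − 47 = minute 224.
Protein sear has several dependents: vegetable prep (must start by minute 156); starch cooking (must start by minute 224). The earliest of those limits is minute 156, so protein sear must start by 156 − 35 = minute 121.

121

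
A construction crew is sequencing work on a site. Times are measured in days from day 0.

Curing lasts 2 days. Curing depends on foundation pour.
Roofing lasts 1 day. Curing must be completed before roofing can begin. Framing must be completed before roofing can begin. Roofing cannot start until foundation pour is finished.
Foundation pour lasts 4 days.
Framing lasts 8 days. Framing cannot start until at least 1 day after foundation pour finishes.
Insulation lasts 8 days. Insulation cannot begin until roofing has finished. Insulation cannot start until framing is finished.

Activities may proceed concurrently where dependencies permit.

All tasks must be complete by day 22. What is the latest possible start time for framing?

5

To finish by day 22, insulation (duration 8) must start no later than day 14.
Roofing must finish before insulation (must start by day 14). With a 1-day duration, roofing must start by 14 − 1 = day 13.
Framing has several dependents: roofing (must start by day 13); insulation (must start by day 14). The earliest of those limits is day 13, so framing must start by 13 − 8 = day 5.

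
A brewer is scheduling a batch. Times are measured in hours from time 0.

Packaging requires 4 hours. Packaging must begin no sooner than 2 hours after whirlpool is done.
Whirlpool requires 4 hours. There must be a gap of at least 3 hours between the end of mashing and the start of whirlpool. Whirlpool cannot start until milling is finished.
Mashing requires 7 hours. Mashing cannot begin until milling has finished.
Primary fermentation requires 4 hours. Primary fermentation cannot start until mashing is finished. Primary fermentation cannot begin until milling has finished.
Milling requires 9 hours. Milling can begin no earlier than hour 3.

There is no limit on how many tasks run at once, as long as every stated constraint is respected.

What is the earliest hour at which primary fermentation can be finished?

Milling waits on its own release at hour 3, so it starts at hour 3 and finishes at 3 + 9 = hour 12.
After milling (finishes hour 12), mashing can start at hour 12 and finishes at hour 19.
Primary fermentation cannot start until mashing (finishes hour 19); milling (finishes hour 12). The controlling bound is hour 19, so primary fermentation finishes at 19 + 4 = hour 23.

23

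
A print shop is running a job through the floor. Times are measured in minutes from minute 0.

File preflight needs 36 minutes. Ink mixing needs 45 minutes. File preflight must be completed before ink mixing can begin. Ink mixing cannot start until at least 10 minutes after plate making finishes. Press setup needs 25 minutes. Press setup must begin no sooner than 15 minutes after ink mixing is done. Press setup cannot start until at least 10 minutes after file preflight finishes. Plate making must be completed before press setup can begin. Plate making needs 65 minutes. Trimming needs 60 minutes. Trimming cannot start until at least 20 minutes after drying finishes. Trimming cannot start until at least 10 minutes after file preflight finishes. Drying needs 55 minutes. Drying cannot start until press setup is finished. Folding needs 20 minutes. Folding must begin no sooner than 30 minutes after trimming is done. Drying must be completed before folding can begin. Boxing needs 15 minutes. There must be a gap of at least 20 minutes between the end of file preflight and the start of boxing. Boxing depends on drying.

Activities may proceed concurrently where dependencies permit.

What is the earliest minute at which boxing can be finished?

Nothing blocks plate making, so it runs from minute 0 to minute 65.
Nothing blocks file preflight, so it runs from minute 0 to minute 36.
Ink mixing needs all of file preflight (finishes minute 36); plate making (finishes minute 65, plus 10-minute gap → minute 75). That puts its earliest start at minute 75; it finishes at 75 + 45 = minute 120.
Press setup cannot start until ink mixing (finishes minute 120, plus 15-minute gap → minute 135); file preflight (finishes minute 36, plus 10-minute gap → minute 46); plate making (finishes minute 65). The controlling bound is minute 135, so press setup finishes at 135 + 25 = minute 160.
Drying waits on press setup (finishes minute 160), so it starts at minute 160 and finishes at 160 + 55 = minute 215.
Boxing has to wait for file preflight (finishes minute 36, plus 20-minute gap → minute 56); drying (finishes minute 215). The latest of these is minute 215, so boxing runs minute 215 to 215 + 15 = minute 230.

230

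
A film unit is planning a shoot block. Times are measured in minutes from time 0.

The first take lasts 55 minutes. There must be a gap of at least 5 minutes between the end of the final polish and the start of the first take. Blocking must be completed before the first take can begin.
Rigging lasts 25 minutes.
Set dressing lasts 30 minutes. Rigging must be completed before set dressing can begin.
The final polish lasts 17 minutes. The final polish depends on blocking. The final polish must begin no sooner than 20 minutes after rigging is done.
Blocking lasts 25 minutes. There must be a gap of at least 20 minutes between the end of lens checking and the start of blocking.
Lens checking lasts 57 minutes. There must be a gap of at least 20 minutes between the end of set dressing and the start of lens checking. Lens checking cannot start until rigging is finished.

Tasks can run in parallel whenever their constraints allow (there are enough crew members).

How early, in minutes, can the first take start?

Nothing blocks rigging, so it runs from minute 0 to minute 25.
Set dressing cannot begin until rigging (finishes minute 25). It runs from minute 25 to 25 + 30 = minute 55.
Lens checking has to wait for set dressing (finishes minute 55, plus 20-minute gap → minute 75); rigging (finishes minute 25). The latest of these is minute 75, so lens checking runs minute 75 to 75 + 57 = minute 132.
After lens checking (finishes minute 132, plus 20-minute gap → minute 152), blocking can start at minute 152 and finishes at minute 177.
The final polish cannot start until blocking (finishes minute 177); rigging (finishes minute 25, plus 20-minute gap → minute 45). The controlling bound is minute 177, so the final polish finishes at 177 + 17 = minute 194.
The first take waits on the final polish (finishes minute 194, plus 5-minute gap → minute 199); blocking (finishes minute 177). The latest of these is minute 199, which is the earliest the first take can start.

199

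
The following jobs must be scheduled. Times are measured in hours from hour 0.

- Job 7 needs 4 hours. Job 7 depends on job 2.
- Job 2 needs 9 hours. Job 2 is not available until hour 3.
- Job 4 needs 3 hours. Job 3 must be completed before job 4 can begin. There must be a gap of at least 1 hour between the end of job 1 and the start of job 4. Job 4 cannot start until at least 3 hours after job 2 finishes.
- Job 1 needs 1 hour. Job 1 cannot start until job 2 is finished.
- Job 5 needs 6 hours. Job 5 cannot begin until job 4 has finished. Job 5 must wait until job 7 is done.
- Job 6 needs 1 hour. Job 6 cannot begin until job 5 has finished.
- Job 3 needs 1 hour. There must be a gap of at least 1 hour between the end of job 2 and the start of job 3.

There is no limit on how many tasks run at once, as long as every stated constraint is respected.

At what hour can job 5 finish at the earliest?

24

Job 2 cannot begin until its own release at hour 3. It runs from hour 3 to 3 + 9 = hour 12.
Job 7 waits on job 2 (finishes hour 12), so it starts at hour 12 and finishes at 12 + 4 = hour 16.
Job 3 waits on job 2 (finishes hour 12, plus 1-hour gap → hour 13), so it starts at hour 13 and finishes at 13 + 1 = hour 14.
After job 2 (finishes hour 12), job 1 can start at hour 12 and finishes at hour 13.
Job 4 has to wait for job 3 (finishes hour 14); job 1 (finishes hour 13, plus 1-hour gap → hour 14); job 2 (finishes hour 12, plus 3-hour gap → hour 15). The latest of these is hour 15, so job 4 runs hour 15 to 15 + 3 = hour 18.
Job 5 needs all of job 4 (finishes hour 18); job 7 (finishes hour 16). That puts its earliest start at hour 18; it finishes at 18 + 6 = hour 24.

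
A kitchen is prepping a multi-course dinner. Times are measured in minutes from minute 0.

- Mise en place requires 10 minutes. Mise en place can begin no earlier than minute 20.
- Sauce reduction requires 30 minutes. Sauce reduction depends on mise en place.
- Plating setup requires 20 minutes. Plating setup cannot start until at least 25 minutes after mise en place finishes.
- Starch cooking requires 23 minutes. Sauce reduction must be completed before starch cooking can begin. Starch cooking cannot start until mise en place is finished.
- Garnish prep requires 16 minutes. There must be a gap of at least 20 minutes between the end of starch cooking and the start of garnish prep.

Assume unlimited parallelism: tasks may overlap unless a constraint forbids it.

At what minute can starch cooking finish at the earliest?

83

Mise en place cannot begin until its own release at minute 20. It runs from minute 20 to 20 + 10 = minute 30.
After mise en place (finishes minute 30), sauce reduction can start at minute 30 and finishes at minute 60.
Starch cooking cannot start until sauce reduction (finishes minute 60); mise en place (finishes minute 30). The controlling bound is minute 60, so starch cooking finishes at 60 + 23 = minute 83.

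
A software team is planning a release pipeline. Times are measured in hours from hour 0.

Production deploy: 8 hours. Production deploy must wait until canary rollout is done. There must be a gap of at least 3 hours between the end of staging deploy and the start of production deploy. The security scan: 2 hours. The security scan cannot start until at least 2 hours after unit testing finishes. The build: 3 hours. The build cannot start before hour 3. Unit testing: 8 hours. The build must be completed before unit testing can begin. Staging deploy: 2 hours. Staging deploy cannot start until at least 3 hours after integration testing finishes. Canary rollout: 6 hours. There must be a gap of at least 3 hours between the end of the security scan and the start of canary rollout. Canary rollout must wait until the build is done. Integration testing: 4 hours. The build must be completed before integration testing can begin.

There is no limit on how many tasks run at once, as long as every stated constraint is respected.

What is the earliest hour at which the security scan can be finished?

The build waits on its own release at hour 3, so it starts at hour 3 and finishes at 3 + 3 = hour 6.
After the build (finishes hour 6), unit testing can start at hour 6 and finishes at hour 14.
The security scan cannot begin until unit testing (finishes hour 14, plus 2-hour gap → hour 16). It runs from hour 16 to 16 + 2 = hour 18.

18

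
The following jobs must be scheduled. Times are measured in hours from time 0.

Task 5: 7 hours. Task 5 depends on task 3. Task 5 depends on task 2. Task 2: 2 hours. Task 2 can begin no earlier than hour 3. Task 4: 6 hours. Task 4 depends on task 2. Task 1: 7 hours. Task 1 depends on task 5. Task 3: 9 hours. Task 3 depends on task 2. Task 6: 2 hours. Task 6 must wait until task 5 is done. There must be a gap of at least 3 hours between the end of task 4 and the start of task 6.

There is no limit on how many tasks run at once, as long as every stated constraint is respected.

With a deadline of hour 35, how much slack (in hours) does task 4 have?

19

After its own release at hour 3, task 2 can start at hour 3 and finishes at hour 5.
Task 4 waits on task 2 (finishes hour 5), so it starts at hour 5 and finishes at 5 + 6 = hour 11.

Working backward from the deadline:
Task 6 must finish by hour 35; it takes 2 hours, so it must start by 35 − 2 = hour 33.
Since task 6 (must start by hour 33, minus 3-hour gap → hour 30) depends on it, task 4 must finish by hour 30. Backing off its 6-hour duration gives a latest start of hour 24.
So task 4 can start as early as hour 5 and as late as hour 24, giving 24 − 5 = 19 hours of slack.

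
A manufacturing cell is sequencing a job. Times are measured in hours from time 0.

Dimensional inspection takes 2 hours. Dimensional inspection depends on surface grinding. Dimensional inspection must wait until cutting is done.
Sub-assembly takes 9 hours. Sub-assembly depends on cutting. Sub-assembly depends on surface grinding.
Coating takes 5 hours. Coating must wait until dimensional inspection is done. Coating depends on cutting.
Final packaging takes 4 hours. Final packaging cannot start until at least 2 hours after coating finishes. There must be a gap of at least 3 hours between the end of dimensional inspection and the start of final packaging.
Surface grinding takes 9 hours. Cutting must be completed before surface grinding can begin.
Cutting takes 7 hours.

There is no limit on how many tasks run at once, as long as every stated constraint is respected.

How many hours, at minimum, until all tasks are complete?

29

Nothing blocks cutting, so it runs from hour 0 to hour 7.
Surface grinding cannot begin until cutting (finishes hour 7). It runs from hour 7 to 7 + 9 = hour 16.
Sub-assembly cannot start until cutting (finishes hour 7); surface grinding (finishes hour 16). The controlling bound is hour 16, so sub-assembly finishes at 16 + 9 = hour 25.
Dimensional inspection needs all of surface grinding (finishes hour 16); cutting (finishes hour 7). That puts its earliest start at hour 16; it finishes at 16 + 2 = hour 18.
For coating: dimensional inspection (finishes hour 18); cutting (finishes hour 7). Taking the maximum gives a start of hour 18, and it finishes at 18 + 5 = hour 23.
Final packaging cannot start until coating (finishes hour 23, plus 2-hour gap → hour 25); dimensional inspection (finishes hour 18, plus 3-hour gap → hour 21). The controlling bound is hour 25, so final packaging finishes at 25 + 4 = hour 29.
All tasks are finished once the last one completes. Finish times: Cutting at 7, Surface grinding at 16, Dimensional inspection at 18, Coating at 23, Sub-assembly at 25, Final packaging at 29. The latest is hour 29.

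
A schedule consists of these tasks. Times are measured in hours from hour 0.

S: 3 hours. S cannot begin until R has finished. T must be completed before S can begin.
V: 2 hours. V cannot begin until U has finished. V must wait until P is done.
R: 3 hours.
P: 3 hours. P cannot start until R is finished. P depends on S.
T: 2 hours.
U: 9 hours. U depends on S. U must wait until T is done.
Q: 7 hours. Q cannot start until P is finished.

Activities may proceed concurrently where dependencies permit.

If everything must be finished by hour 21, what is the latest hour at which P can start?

11

Q must finish by hour 21; it takes 7 hours, so it must start by 21 − 7 = hour 14.
V has no dependents, so it just needs to finish by hour 21. Starting by 21 − 2 = hour 19 achieves that.
For P: Q (must start by hour 14); V (must start by hour 19). The most restrictive is hour 14; with a 3-hour duration, P must start by hour 11.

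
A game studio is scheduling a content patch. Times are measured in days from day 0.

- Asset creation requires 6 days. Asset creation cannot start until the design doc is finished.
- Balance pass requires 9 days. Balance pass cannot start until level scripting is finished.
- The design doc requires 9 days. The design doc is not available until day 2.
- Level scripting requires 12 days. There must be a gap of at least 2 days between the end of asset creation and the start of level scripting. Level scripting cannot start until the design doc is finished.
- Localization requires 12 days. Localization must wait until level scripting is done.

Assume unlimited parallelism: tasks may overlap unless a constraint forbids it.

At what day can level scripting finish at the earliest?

The design doc waits on its own release at day 2, so it starts at day 2 and finishes at 2 + 9 = day 11.
Asset creation cannot begin until the design doc (finishes day 11). It runs from day 11 to 11 + 6 = day 17.
For level scripting: asset creation (finishes day 17, plus 2-day gap → day 19); the design doc (finishes day 11). Taking the maximum gives a start of day 19, and it finishes at 19 + 12 = day 31.

31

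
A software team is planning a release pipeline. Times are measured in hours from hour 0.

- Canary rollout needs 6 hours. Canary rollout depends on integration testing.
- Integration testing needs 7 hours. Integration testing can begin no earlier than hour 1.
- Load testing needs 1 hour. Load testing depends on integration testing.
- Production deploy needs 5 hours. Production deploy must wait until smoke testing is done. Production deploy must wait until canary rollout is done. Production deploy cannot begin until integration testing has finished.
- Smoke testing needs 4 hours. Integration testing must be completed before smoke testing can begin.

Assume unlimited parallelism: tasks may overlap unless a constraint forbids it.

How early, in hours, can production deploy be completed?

Integration testing cannot begin until its own release at hour 1. It runs from hour 1 to 1 + 7 = hour 8.
Canary rollout waits on integration testing (finishes hour 8), so it starts at hour 8 and finishes at 8 + 6 = hour 14.
After integration testing (finishes hour 8), smoke testing can start at hour 8 and finishes at hour 12.
For production deploy: smoke testing (finishes hour 12); canary rollout (finishes hour 14); integration testing (finishes hour 8). Taking the maximum gives a start of hour 14, and it finishes at 14 + 5 = hour 19.

19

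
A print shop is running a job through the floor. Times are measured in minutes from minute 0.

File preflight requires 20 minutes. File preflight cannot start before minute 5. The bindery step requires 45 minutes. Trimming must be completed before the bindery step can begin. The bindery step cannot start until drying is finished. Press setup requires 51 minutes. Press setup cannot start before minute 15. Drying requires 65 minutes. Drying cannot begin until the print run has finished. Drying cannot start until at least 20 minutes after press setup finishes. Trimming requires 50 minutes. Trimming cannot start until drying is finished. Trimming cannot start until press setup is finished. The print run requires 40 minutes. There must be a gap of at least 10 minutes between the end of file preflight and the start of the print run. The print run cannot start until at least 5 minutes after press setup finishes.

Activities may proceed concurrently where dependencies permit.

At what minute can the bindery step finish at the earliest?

After its own release at minute 15, press setup can start at minute 15 and finishes at minute 66.
After its own release at minute 5, file preflight can start at minute 5 and finishes at minute 25.
The print run needs all of file preflight (finishes minute 25, plus 10-minute gap → minute 35); press setup (finishes minute 66, plus 5-minute gap → minute 71). That puts its earliest start at minute 71; it finishes at 71 + 40 = minute 111.
For drying: the print run (finishes minute 111); press setup (finishes minute 66, plus 20-minute gap → minute 86). Taking the maximum gives a start of minute 111, and it finishes at 111 + 65 = minute 176.
Trimming cannot start until drying (finishes minute 176); press setup (finishes minute 66). The controlling bound is minute 176, so trimming finishes at 176 + 50 = minute 226.
The bindery step needs all of trimming (finishes minute 226); drying (finishes minute 176). That puts its earliest start at minute 226; it finishes at 226 + 45 = minute 271.

271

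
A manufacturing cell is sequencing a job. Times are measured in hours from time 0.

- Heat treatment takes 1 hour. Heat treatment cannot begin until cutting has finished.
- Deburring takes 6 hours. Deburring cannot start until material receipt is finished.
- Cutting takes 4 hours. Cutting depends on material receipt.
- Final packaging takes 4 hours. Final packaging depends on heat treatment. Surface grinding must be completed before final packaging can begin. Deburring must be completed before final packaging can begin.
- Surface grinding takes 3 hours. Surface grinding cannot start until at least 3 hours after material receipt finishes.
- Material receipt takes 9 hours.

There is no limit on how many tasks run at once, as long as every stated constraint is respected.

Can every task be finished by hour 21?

Material receipt has no prerequisites, so it starts at hour 0 and finishes at hour 9.
Surface grinding waits on material receipt (finishes hour 9, plus 3-hour gap → hour 12), so it starts at hour 12 and finishes at 12 + 3 = hour 15.
Deburring waits on material receipt (finishes hour 9), so it starts at hour 9 and finishes at 9 + 6 = hour 15.
Cutting cannot begin until material receipt (finishes hour 9). It runs from hour 9 to 9 + 4 = hour 13.
Heat treatment cannot begin until cutting (finishes hour 13). It runs from hour 13 to 13 + 1 = hour 14.
Final packaging has to wait for heat treatment (finishes hour 14); surface grinding (finishes hour 15); deburring (finishes hour 15). The latest of these is hour 15, so final packaging runs hour 15 to 15 + 4 = hour 19.
Every task is finished by hour 19, which is no later than the deadline of 21, so the schedule is feasible.

Yes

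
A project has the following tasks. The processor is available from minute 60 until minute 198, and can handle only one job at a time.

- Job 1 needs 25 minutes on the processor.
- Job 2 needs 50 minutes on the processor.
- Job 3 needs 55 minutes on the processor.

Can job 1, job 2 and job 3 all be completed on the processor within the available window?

The processor window is 198 − 60 = 138 minutes.
Running back to back, the jobs need 25 + 50 + 55 = 130 minutes on the processor.
Since 130 ≤ 138, they fit within the window.

Yes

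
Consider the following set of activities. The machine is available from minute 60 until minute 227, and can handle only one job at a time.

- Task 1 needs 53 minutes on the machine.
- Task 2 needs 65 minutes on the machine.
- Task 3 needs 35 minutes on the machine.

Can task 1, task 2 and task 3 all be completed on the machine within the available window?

Yes

The machine window is 227 − 60 = 167 minutes.
Running back to back, the jobs need 53 + 65 + 35 = 153 minutes on the machine.
Since 153 ≤ 167, they fit within the window.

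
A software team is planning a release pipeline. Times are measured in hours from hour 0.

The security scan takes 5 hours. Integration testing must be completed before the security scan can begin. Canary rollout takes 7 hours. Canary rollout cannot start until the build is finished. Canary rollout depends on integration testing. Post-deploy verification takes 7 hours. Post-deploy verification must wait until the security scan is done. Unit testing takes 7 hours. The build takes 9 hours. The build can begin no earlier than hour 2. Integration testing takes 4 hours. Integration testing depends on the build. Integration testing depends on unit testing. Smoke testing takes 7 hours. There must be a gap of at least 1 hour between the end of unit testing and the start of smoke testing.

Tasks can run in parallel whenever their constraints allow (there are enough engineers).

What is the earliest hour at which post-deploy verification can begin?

20

Unit testing can start immediately at hour 0; it finishes at hour 7.
The build cannot begin until its own release at hour 2. It runs from hour 2 to 2 + 9 = hour 11.
Integration testing has to wait for the build (finishes hour 11); unit testing (finishes hour 7). The latest of these is hour 11, so integration testing runs hour 11 to 11 + 4 = hour 15.
The security scan cannot begin until integration testing (finishes hour 15). It runs from hour 15 to 15 + 5 = hour 20.
Post-deploy verification waits on the security scan (finishes hour 20), so the earliest it can start is hour 20.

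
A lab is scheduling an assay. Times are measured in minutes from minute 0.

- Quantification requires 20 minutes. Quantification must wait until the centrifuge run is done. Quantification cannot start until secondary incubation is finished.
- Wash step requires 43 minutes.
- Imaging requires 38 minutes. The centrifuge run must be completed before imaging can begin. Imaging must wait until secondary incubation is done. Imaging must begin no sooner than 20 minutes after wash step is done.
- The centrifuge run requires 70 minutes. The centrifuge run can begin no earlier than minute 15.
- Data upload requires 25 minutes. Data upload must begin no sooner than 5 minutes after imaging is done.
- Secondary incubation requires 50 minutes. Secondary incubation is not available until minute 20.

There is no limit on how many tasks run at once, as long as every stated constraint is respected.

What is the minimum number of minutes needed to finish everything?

After its own release at minute 20, secondary incubation can start at minute 20 and finishes at minute 70.
Wash step can start immediately at minute 0; it finishes at minute 43.
The centrifuge run waits on its own release at minute 15, so it starts at minute 15 and finishes at 15 + 70 = minute 85.
For quantification: the centrifuge run (finishes minute 85); secondary incubation (finishes minute 70). Taking the maximum gives a start of minute 85, and it finishes at 85 + 20 = minute 105.
Imaging needs all of the centrifuge run (finishes minute 85); secondary incubation (finishes minute 70); wash step (finishes minute 43, plus 20-minute gap → minute 63). That puts its earliest start at minute 85; it finishes at 85 + 38 = minute 123.
Data upload cannot begin until imaging (finishes minute 123, plus 5-minute gap → minute 128). It runs from minute 128 to 128 + 25 = minute 153.
All tasks are finished once the last one completes. Finish times: The centrifuge run at 85, Wash step at 43, Secondary incubation at 70, Imaging at 123, Quantification at 105, Data upload at 153. The latest is minute 153.

153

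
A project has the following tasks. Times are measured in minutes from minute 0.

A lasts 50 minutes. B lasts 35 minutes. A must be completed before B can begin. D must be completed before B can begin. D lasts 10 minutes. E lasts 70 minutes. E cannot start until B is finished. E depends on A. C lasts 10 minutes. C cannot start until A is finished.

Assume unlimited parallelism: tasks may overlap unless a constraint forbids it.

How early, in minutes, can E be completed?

D can start immediately at minute 0; it finishes at minute 10.
Nothing blocks A, so it runs from minute 0 to minute 50.
B needs all of A (finishes minute 50); D (finishes minute 10). That puts its earliest start at minute 50; it finishes at 50 + 35 = minute 85.
For E: B (finishes minute 85); A (finishes minute 50). Taking the maximum gives a start of minute 85, and it finishes at 85 + 70 = minute 155.

155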